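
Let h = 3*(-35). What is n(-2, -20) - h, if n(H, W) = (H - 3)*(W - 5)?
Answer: 230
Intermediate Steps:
h = -105
n(H, W) = (-5 + W)*(-3 + H) (n(H, W) = (-3 + H)*(-5 + W) = (-5 + W)*(-3 + H))
n(-2, -20) - h = (15 - 5*(-2) - 3*(-20) - 2*(-20)) - 1*(-105) = (15 + 10 + 60 + 40) + 105 = 125 + 105 = 230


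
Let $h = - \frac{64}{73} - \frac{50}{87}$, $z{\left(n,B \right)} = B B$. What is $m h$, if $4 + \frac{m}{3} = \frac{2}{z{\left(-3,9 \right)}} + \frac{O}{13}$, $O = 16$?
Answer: $\frac{26640020}{2229201} \approx 11.95$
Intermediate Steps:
$z{\left(n,B \right)} = B^{2}$
$m = - \frac{2890}{351}$ ($m = -12 + 3 \left(\frac{2}{9^{2}} + \frac{16}{13}\right) = -12 + 3 \left(\frac{2}{81} + 16 \cdot \frac{1}{13}\right) = -12 + 3 \left(2 \cdot \frac{1}{81} + \frac{16}{13}\right) = -12 + 3 \left(\frac{2}{81} + \frac{16}{13}\right) = -12 + 3 \cdot \frac{1322}{1053} = -12 + \frac{1322}{351} = - \frac{2890}{351} \approx -8.2336$)
$h = - \frac{9218}{6351}$ ($h = \left(-64\right) \frac{1}{73} - \frac{50}{87} = - \frac{64}{73} - \frac{50}{87} = - \frac{9218}{6351} \approx -1.4514$)
$m h = \left(- \frac{2890}{351}\right) \left(- \frac{9218}{6351}\right) = \frac{26640020}{2229201}$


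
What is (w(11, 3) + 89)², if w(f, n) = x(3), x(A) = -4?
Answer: 7225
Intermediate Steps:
w(f, n) = -4
(w(11, 3) + 89)² = (-4 + 89)² = 85² = 7225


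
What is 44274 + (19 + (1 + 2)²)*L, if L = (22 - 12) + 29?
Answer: 45366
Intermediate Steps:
L = 39 (L = 10 + 29 = 39)
44274 + (19 + (1 + 2)²)*L = 44274 + (19 + (1 + 2)²)*39 = 44274 + (19 + 3²)*39 = 44274 + (19 + 9)*39 = 44274 + 28*39 = 44274 + 1092 = 45366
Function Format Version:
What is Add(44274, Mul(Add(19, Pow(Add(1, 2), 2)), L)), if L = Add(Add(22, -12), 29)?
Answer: 45366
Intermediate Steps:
L = 39 (L = Add(10, 29) = 39)
Add(44274, Mul(Add(19, Pow(Add(1, 2), 2)), L)) = Add(44274, Mul(Add(19, Pow(Add(1, 2), 2)), 39)) = Add(44274, Mul(Add(19, Pow(3, 2)), 39)) = Add(44274, Mul(Add(19, 9), 39)) = Add(44274, Mul(28, 39)) = Add(44274, 1092) = 45366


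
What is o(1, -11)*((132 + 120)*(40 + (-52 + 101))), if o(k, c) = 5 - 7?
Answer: -44856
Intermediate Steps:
o(k, c) = -2
o(1, -11)*((132 + 120)*(40 + (-52 + 101))) = -2*(132 + 120)*(40 + (-52 + 101)) = -504*(40 + 49) = -504*89 = -2*22428 = -44856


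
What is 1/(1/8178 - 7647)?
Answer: -8178/62537165 ≈ -0.00013077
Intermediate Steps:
1/(1/8178 - 7647) = 1/(-62537165/8178) = -8178/62537165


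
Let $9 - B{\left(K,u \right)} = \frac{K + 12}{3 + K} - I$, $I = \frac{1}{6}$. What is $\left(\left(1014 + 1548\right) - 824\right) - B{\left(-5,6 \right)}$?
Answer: $\frac{5176}{3} \approx 1725.3$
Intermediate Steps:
$I = \frac{1}{6} \approx 0.16667$
$B{\left(K,u \right)} = \frac{55}{6} - \frac{12 + K}{3 + K}$ ($B{\left(K,u \right)} = 9 - \left(\frac{K + 12}{3 + K} - \frac{1}{6}\right) = 9 - \left(\frac{12 + K}{3 + K} - \frac{1}{6}\right) = 9 - \left(- \frac{1}{6} + \frac{12 + K}{3 + K}\right) = 9 + \left(\frac{1}{6} - \frac{12 + K}{3 + K}\right) = \frac{55}{6} - \frac{12 + K}{3 + K}$)
$\left(\left(1014 + 1548\right) - 824\right) - B{\left(-5,6 \right)} = \left(\left(1014 + 1548\right) - 824\right) - \frac{93 + 49 \left(-5\right)}{6 \left(3 - 5\right)} = \left(2562 - 824\right) - \frac{93 - 245}{6 \left(-2\right)} = 1738 - \frac{1}{6} \left(- \frac{1}{2}\right) \left(-152\right) = 1738 - \frac{38}{3} = \frac{5176}{3}$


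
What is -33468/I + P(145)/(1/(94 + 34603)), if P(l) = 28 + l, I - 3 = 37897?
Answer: 56874446608/9475 ≈ 6.0026e+6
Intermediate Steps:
I = 37900 (I = 3 + 37897 = 37900)
-33468/I + P(145)/(1/(94 + 34603)) = -33468/37900 + (28 + 145)/(1/(94 + 34603)) = -33468*1/37900 + 173/(1/34697) = -8367/9475 + 173/(1/34697) = -8367/9475 + 173*34697 = -8367/9475 + 6002581 = 56874446608/9475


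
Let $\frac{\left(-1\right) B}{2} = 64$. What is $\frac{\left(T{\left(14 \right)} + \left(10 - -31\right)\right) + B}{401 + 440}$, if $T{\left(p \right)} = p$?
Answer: $- \frac{73}{841} \approx -0.086801$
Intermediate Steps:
$B = -128$ ($B = \left(-2\right) 64 = -128$)
$\frac{\left(T{\left(14 \right)} + \left(10 - -31\right)\right) + B}{401 + 440} = \frac{\left(14 + \left(10 - -31\right)\right) - 128}{401 + 440} = \frac{\left(14 + \left(10 + 31\right)\right) - 128}{841} = \left(\left(14 + 41\right) - 128\right) \frac{1}{841} = \left(55 - 128\right) \frac{1}{841} = \left(-73\right) \frac{1}{841} = - \frac{73}{841}$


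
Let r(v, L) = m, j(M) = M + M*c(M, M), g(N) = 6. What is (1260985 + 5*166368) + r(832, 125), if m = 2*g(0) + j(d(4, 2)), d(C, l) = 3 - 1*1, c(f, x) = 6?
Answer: 2092851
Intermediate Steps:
d(C, l) = 2 (d(C, l) = 3 - 1 = 2)
j(M) = 7*M (j(M) = M + M*6 = M + 6*M = 7*M)
m = 26 (m = 2*6 + 7*2 = 12 + 14 = 26)
r(v, L) = 26
(1260985 + 5*166368) + r(832, 125) = (1260985 + 5*166368) + 26 = (1260985 + 831840) + 26 = 2092825 + 26 = 2092851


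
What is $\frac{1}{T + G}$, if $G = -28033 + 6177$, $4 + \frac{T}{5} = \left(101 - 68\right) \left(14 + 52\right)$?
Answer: $- \frac{1}{10986} \approx -9.1025 \cdot 10^{-5}$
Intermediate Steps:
$T = 10870$ ($T = -20 + 5 \left(101 - 68\right) \left(14 + 52\right) = -20 + 5 \cdot 33 \cdot 66 = -20 + 5 \cdot 2178 = -20 + 10890 = 10870$)
$G = -21856$
$\frac{1}{T + G} = \frac{1}{10870 - 21856} = \frac{1}{-10986} = - \frac{1}{10986}$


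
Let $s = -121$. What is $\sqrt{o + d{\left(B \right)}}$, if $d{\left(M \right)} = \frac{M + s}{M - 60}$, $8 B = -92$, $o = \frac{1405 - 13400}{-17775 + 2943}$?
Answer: $\frac{\sqrt{83156472685}}{176748} \approx 1.6315$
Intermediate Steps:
$o = \frac{11995}{14832}$ ($o = - \frac{11995}{-14832} = \left(-11995\right) \left(- \frac{1}{14832}\right) = \frac{11995}{14832} \approx 0.80872$)
$B = - \frac{23}{2}$ ($B = \frac{1}{8} \left(-92\right) = - \frac{23}{2} \approx -11.5$)
$d{\left(M \right)} = \frac{-121 + M}{-60 + M}$ ($d{\left(M \right)} = \frac{M - 121}{M - 60} = \frac{-121 + M}{-60 + M}$)
$\sqrt{o + d{\left(B \right)}} = \sqrt{\frac{11995}{14832} + \frac{-121 - \frac{23}{2}}{-60 - \frac{23}{2}}} = \sqrt{\frac{11995}{14832} + \frac{1}{- \frac{143}{2}} \left(- \frac{265}{2}\right)} = \sqrt{\frac{11995}{14832} - - \frac{265}{143}} = \sqrt{\frac{11995}{14832} + \frac{265}{143}} = \sqrt{\frac{5645765}{2120976}} = \frac{\sqrt{83156472685}}{176748}$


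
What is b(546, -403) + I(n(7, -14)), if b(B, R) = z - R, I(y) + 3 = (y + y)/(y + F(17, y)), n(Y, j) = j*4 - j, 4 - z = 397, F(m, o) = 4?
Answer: 175/19 ≈ 9.2105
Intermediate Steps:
z = -393 (z = 4 - 1*397 = 4 - 397 = -393)
n(Y, j) = 3*j (n(Y, j) = 4*j - j = 3*j)
I(y) = -3 + 2*y/(4 + y) (I(y) = -3 + (y + y)/(y + 4) = -3 + (2*y)/(4 + y) = -3 + 2*y/(4 + y))
b(B, R) = -393 - R
b(546, -403) + I(n(7, -14)) = (-393 - 1*(-403)) + (-12 - 3*(-14))/(4 + 3*(-14)) = (-393 + 403) + (-12 - 1*(-42))/(4 - 42) = 10 + (-12 + 42)/(-38) = 10 - 1/38*30 = 10 - 15/19 = 175/19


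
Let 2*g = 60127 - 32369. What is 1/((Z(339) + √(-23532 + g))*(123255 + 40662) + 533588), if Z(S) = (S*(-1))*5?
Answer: -277305727/77157830588226046 - 1147419*I*√197/77157830588226046 ≈ -3.594e-9 - 2.0873e-10*I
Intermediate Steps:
g = 13879 (g = (60127 - 32369)/2 = (½)*27758 = 13879)
Z(S) = -5*S (Z(S) = -S*5 = -5*S)
1/((Z(339) + √(-23532 + g))*(123255 + 40662) + 533588) = 1/((-5*339 + √(-23532 + 13879))*(123255 + 40662) + 533588) = 1/((-1695 + √(-9653))*163917 + 533588) = 1/((-1695 + 7*I*√197)*163917 + 533588) = 1/((-277839315 + 1147419*I*√197) + 533588) = 1/(-277305727 + 1147419*I*√197)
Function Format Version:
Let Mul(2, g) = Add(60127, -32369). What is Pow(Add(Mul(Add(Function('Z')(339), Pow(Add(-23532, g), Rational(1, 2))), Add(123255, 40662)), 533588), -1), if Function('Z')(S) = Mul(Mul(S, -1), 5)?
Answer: Add(Rational(-277305727, 77157830588226046), Mul(Rational(-1147419, 77157830588226046), I, Pow(197, Rational(1, 2)))) ≈ Add(-3.5940e-9, Mul(-2.0873e-10, I))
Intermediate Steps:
g = 13879 (g = Mul(Rational(1, 2), Add(60127, -32369)) = Mul(Rational(1, 2), 27758) = 13879)
Function('Z')(S) = Mul(-5, S) (Function('Z')(S) = Mul(Mul(-1, S), 5) = Mul(-5, S))
Pow(Add(Mul(Add(Function('Z')(339), Pow(Add(-23532, g), Rational(1, 2))), Add(123255, 40662)), 533588), -1) = Pow(Add(Mul(Add(Mul(-5, 339), Pow(Add(-23532, 13879), Rational(1, 2))), Add(123255, 40662)), 533588), -1) = Pow(Add(Mul(Add(-1695, Pow(-9653, Rational(1, 2))), 163917), 533588), -1) = Pow(Add(Mul(Add(-1695, Mul(7, I, Pow(197, Rational(1, 2)))), 163917), 533588), -1) = Pow(Add(Add(-277839315, Mul(1147419, I, Pow(197, Rational(1, 2)))), 533588), -1) = Pow(Add(-277305727, Mul(1147419, I, Pow(197, Rational(1, 2)))), -1)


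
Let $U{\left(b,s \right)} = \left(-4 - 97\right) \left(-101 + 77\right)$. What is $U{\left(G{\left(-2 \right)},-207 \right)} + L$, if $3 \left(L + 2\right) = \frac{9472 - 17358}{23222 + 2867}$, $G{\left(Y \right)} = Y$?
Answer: $\frac{189554788}{78267} \approx 2421.9$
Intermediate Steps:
$U{\left(b,s \right)} = 2424$ ($U{\left(b,s \right)} = \left(-101\right) \left(-24\right) = 2424$)
$L = - \frac{164420}{78267}$ ($L = -2 + \frac{\left(9472 - 17358\right) \frac{1}{23222 + 2867}}{3} = -2 + \frac{\left(-7886\right) \frac{1}{26089}}{3} = -2 + \frac{1}{3} \left(- \frac{7886}{26089}\right) = -2 - \frac{7886}{78267} = - \frac{164420}{78267} \approx -2.1008$)
$U{\left(G{\left(-2 \right)},-207 \right)} + L = 2424 - \frac{164420}{78267} = \frac{189554788}{78267}$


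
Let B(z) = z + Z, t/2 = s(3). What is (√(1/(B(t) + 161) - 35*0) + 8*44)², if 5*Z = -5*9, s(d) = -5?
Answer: (49984 + √142)²/20164 ≈ 1.2396e+5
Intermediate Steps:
t = -10 (t = 2*(-5) = -10)
Z = -9 (Z = (-5*9)/5 = (⅕)*(-45) = -9)
B(z) = -9 + z (B(z) = z - 9 = -9 + z)
(√(1/(B(t) + 161) - 35*0) + 8*44)² = (√(1/((-9 - 10) + 161) - 35*0) + 8*44)² = (√(1/(-19 + 161) + 0) + 352)² = (√(1/142 + 0) + 352)² = (√(1/142) + 352)² = (√142/142 + 352)² = (352 + √142/142)²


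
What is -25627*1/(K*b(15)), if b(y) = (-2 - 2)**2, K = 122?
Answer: -25627/1952 ≈ -13.129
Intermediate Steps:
b(y) = 16 (b(y) = (-4)**2 = 16)
-25627*1/(K*b(15)) = -25627/(122*16) = -25627/1952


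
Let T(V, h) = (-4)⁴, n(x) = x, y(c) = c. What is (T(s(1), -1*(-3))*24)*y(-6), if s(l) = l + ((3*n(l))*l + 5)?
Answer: -36864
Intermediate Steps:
s(l) = 5 + l + 3*l² (s(l) = l + ((3*l)*l + 5) = l + (3*l² + 5) = l + (5 + 3*l²) = 5 + l + 3*l²)
T(V, h) = 256
(T(s(1), -1*(-3))*24)*y(-6) = (256*24)*(-6) = 6144*(-6) = -36864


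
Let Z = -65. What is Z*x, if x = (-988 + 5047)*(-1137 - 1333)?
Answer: 651672450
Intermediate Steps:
x = -10025730 (x = 4059*(-2470) = -10025730)
Z*x = -65*(-10025730) = 651672450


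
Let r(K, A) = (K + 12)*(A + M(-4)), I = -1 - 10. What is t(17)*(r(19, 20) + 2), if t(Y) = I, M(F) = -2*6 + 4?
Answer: -4114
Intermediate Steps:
M(F) = -8 (M(F) = -12 + 4 = -8)
I = -11
r(K, A) = (-8 + A)*(12 + K) (r(K, A) = (K + 12)*(A - 8) = (12 + K)*(-8 + A) = (-8 + A)*(12 + K))
t(Y) = -11
t(17)*(r(19, 20) + 2) = -11*((-96 - 8*19 + 12*20 + 20*19) + 2) = -11*((-96 - 152 + 240 + 380) + 2) = -11*(372 + 2) = -11*374 = -4114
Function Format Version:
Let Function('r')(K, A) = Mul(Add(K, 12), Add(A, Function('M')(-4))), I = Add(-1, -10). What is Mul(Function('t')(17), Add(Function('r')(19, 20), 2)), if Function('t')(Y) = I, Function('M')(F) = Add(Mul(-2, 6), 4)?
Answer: -4114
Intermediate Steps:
Function('M')(F) = -8 (Function('M')(F) = Add(-12, 4) = -8)
I = -11
Function('r')(K, A) = Mul(Add(-8, A), Add(12, K)) (Function('r')(K, A) = Mul(Add(K, 12), Add(A, -8)) = Mul(Add(12, K), Add(-8, A)) = Mul(Add(-8, A), Add(12, K)))
Function('t')(Y) = -11
Mul(Function('t')(17), Add(Function('r')(19, 20), 2)) = Mul(-11, Add(Add(-96, Mul(-8, 19), Mul(12, 20), Mul(20, 19)), 2)) = Mul(-11, Add(Add(-96, -152, 240, 380), 2)) = Mul(-11, Add(372, 2)) = Mul(-11, 374) = -4114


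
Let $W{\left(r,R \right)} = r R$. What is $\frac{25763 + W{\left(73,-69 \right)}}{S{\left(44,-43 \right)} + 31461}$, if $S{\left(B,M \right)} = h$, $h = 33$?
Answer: $\frac{10363}{15747} \approx 0.65809$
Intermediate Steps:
$W{\left(r,R \right)} = R r$
$S{\left(B,M \right)} = 33$
$\frac{25763 + W{\left(73,-69 \right)}}{S{\left(44,-43 \right)} + 31461} = \frac{25763 - 5037}{33 + 31461} = \frac{25763 - 5037}{31494} = 20726 \cdot \frac{1}{31494} = \frac{10363}{15747}$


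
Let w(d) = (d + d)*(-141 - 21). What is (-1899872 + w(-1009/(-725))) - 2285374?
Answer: -3034630266/725 ≈ -4.1857e+6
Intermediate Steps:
w(d) = -324*d (w(d) = (2*d)*(-162) = -324*d)
(-1899872 + w(-1009/(-725))) - 2285374 = (-1899872 - (-326916)/(-725)) - 2285374 = (-1899872 - (-326916)*(-1)/725) - 2285374 = (-1899872 - 324*1009/725) - 2285374 = (-1899872 - 326916/725) - 2285374 = -1377734116/725 - 2285374 = -3034630266/725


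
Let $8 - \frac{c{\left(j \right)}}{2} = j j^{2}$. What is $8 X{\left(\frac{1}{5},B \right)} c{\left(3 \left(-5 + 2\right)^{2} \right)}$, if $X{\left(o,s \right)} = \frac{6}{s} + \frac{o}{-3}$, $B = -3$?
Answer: $\frac{1951760}{3} \approx 6.5059 \cdot 10^{5}$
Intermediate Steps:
$c{\left(j \right)} = 16 - 2 j^{3}$ ($c{\left(j \right)} = 16 - 2 j j^{2} = 16 - 2 j^{3}$)
$X{\left(o,s \right)} = \frac{6}{s} - \frac{o}{3}$ ($X{\left(o,s \right)} = \frac{6}{s} + o \left(- \frac{1}{3}\right) = \frac{6}{s} - \frac{o}{3}$)
$8 X{\left(\frac{1}{5},B \right)} c{\left(3 \left(-5 + 2\right)^{2} \right)} = 8 \left(\frac{6}{-3} - \frac{1}{3 \cdot 5}\right) \left(16 - 2 \left(3 \left(-5 + 2\right)^{2}\right)^{3}\right) = 8 \left(6 \left(- \frac{1}{3}\right) - \frac{1}{15}\right) \left(16 - 2 \left(3 \left(-3\right)^{2}\right)^{3}\right) = 8 \left(-2 - \frac{1}{15}\right) \left(16 - 2 \left(3 \cdot 9\right)^{3}\right) = 8 \left(- \frac{31}{15}\right) \left(16 - 2 \cdot 27^{3}\right) = - \frac{248 \left(16 - 39366\right)}{15} = \left(- \frac{248}{15}\right) \left(-39350\right) = \frac{1951760}{3}$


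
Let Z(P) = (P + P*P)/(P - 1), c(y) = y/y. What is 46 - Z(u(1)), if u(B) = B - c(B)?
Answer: 46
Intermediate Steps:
c(y) = 1
u(B) = -1 + B (u(B) = B - 1*1 = B - 1 = -1 + B)
Z(P) = (P + P²)/(-1 + P)
46 - Z(u(1)) = 46 - (-1 + 1)*(1 + (-1 + 1))/(-1 + (-1 + 1)) = 46 - 0*(1 + 0)/(-1 + 0) = 46 - 0/(-1) = 46 - 0*(-1) = 46 - 1*0 = 46 + 0 = 46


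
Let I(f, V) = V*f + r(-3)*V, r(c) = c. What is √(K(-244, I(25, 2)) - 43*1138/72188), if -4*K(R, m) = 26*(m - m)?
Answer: I*√883111898/36094 ≈ 0.82333*I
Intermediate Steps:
I(f, V) = -3*V + V*f (I(f, V) = V*f - 3*V = -3*V + V*f)
K(R, m) = 0 (K(R, m) = -13*(m - m)/2 = -13*0/2 = -¼*0 = 0)
√(K(-244, I(25, 2)) - 43*1138/72188) = √(0 - 43*1138/72188) = √(0 - 48934*1/72188) = √(0 - 24467/36094) = √(-24467/36094) = I*√883111898/36094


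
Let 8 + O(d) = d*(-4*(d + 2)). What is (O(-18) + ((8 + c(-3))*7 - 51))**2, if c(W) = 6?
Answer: 1238769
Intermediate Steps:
O(d) = -8 + d*(-8 - 4*d) (O(d) = -8 + d*(-4*(d + 2)) = -8 + d*(-4*(2 + d)) = -8 + d*(-8 - 4*d))
(O(-18) + ((8 + c(-3))*7 - 51))**2 = ((-8 - 8*(-18) - 4*(-18)**2) + ((8 + 6)*7 - 51))**2 = ((-8 + 144 - 4*324) + (14*7 - 51))**2 = ((-8 + 144 - 1296) + (98 - 51))**2 = (-1160 + 47)**2 = (-1113)**2 = 1238769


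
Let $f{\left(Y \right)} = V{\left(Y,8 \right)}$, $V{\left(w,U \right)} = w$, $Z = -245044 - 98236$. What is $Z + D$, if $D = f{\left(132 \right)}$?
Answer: $-343148$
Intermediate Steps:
$Z = -343280$
$f{\left(Y \right)} = Y$
$D = 132$
$Z + D = -343280 + 132 = -343148$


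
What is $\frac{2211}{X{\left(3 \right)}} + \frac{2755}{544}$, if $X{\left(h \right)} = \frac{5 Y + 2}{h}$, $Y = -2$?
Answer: $- \frac{448289}{544} \approx -824.06$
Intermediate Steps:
$X{\left(h \right)} = - \frac{8}{h}$ ($X{\left(h \right)} = \frac{5 \left(-2\right) + 2}{h} = \frac{-10 + 2}{h} = - \frac{8}{h}$)
$\frac{2211}{X{\left(3 \right)}} + \frac{2755}{544} = \frac{2211}{\left(-8\right) \frac{1}{3}} + \frac{2755}{544} = \frac{2211}{\left(-8\right) \frac{1}{3}} + 2755 \cdot \frac{1}{544} = \frac{2211}{- \frac{8}{3}} + \frac{2755}{544} = 2211 \left(- \frac{3}{8}\right) + \frac{2755}{544} = - \frac{6633}{8} + \frac{2755}{544} = - \frac{448289}{544}$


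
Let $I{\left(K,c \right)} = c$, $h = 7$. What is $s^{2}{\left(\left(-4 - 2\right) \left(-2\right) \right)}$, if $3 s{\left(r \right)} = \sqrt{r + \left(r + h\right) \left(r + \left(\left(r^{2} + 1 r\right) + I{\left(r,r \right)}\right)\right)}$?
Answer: $\frac{1144}{3} \approx 381.33$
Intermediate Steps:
$s{\left(r \right)} = \frac{\sqrt{r + \left(7 + r\right) \left(r^{2} + 3 r\right)}}{3}$ ($s{\left(r \right)} = \frac{\sqrt{r + \left(r + 7\right) \left(r + \left(\left(r^{2} + 1 r\right) + r\right)\right)}}{3} = \frac{\sqrt{r + \left(7 + r\right) \left(r + \left(\left(r^{2} + r\right) + r\right)\right)}}{3} = \frac{\sqrt{r + \left(7 + r\right) \left(r + \left(\left(r + r^{2}\right) + r\right)\right)}}{3} = \frac{\sqrt{r + \left(7 + r\right) \left(r + \left(r^{2} + 2 r\right)\right)}}{3} = \frac{\sqrt{r + \left(7 + r\right) \left(r^{2} + 3 r\right)}}{3}$)
$s^{2}{\left(\left(-4 - 2\right) \left(-2\right) \right)} = \left(\frac{\sqrt{\left(-4 - 2\right) \left(-2\right) \left(22 + \left(\left(-4 - 2\right) \left(-2\right)\right)^{2} + 10 \left(-4 - 2\right) \left(-2\right)\right)}}{3}\right)^{2} = \left(\frac{\sqrt{\left(-6\right) \left(-2\right) \left(22 + \left(\left(-6\right) \left(-2\right)\right)^{2} + 10 \left(\left(-6\right) \left(-2\right)\right)\right)}}{3}\right)^{2} = \left(\frac{\sqrt{12 \left(22 + 12^{2} + 10 \cdot 12\right)}}{3}\right)^{2} = \left(\frac{\sqrt{12 \left(22 + 144 + 120\right)}}{3}\right)^{2} = \left(\frac{\sqrt{12 \cdot 286}}{3}\right)^{2} = \left(\frac{\sqrt{3432}}{3}\right)^{2} = \left(\frac{2 \sqrt{858}}{3}\right)^{2} = \frac{1144}{3}$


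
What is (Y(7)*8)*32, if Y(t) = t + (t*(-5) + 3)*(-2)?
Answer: 18176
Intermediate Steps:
Y(t) = -6 + 11*t (Y(t) = t + (-5*t + 3)*(-2) = t + (3 - 5*t)*(-2) = t + (-6 + 10*t) = -6 + 11*t)
(Y(7)*8)*32 = ((-6 + 11*7)*8)*32 = ((-6 + 77)*8)*32 = (71*8)*32 = 568*32 = 18176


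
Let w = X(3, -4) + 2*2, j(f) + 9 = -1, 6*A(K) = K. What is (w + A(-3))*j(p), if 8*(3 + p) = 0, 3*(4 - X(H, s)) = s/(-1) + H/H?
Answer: -175/3 ≈ -58.333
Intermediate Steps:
X(H, s) = 11/3 + s/3 (X(H, s) = 4 - (s/(-1) + H/H)/3 = 4 - (s*(-1) + 1)/3 = 4 - (-s + 1)/3 = 4 - (1 - s)/3 = 4 + (-1/3 + s/3) = 11/3 + s/3)
A(K) = K/6
p = -3 (p = -3 + (1/8)*0 = -3 + 0 = -3)
j(f) = -10 (j(f) = -9 - 1 = -10)
w = 19/3 (w = (11/3 + (1/3)*(-4)) + 2*2 = (11/3 - 4/3) + 4 = 7/3 + 4 = 19/3 ≈ 6.3333)
(w + A(-3))*j(p) = (19/3 + (1/6)*(-3))*(-10) = (19/3 - 1/2)*(-10) = (35/6)*(-10) = -175/3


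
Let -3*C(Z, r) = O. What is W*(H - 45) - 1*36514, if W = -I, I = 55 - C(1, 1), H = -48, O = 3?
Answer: -31306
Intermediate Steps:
C(Z, r) = -1 (C(Z, r) = -⅓*3 = -1)
I = 56 (I = 55 - 1*(-1) = 55 + 1 = 56)
W = -56 (W = -1*56 = -56)
W*(H - 45) - 1*36514 = -56*(-48 - 45) - 1*36514 = -56*(-93) - 36514 = 5208 - 36514 = -31306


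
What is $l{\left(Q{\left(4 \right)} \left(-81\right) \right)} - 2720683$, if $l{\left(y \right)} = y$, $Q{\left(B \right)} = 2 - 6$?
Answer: $-2720359$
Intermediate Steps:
$Q{\left(B \right)} = -4$ ($Q{\left(B \right)} = 2 - 6 = -4$)
$l{\left(Q{\left(4 \right)} \left(-81\right) \right)} - 2720683 = \left(-4\right) \left(-81\right) - 2720683 = 324 - 2720683 = -2720359$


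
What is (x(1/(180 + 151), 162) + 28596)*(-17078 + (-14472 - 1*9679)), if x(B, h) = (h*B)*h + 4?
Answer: -391380465276/331 ≈ -1.1824e+9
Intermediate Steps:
x(B, h) = 4 + B*h**2 (x(B, h) = (B*h)*h + 4 = B*h**2 + 4 = 4 + B*h**2)
(x(1/(180 + 151), 162) + 28596)*(-17078 + (-14472 - 1*9679)) = ((4 + 162**2/(180 + 151)) + 28596)*(-17078 + (-14472 - 1*9679)) = ((4 + 26244/331) + 28596)*(-17078 + (-14472 - 9679)) = ((4 + (1/331)*26244) + 28596)*(-17078 - 24151) = ((4 + 26244/331) + 28596)*(-41229) = (27568/331 + 28596)*(-41229) = (9492844/331)*(-41229) = -391380465276/331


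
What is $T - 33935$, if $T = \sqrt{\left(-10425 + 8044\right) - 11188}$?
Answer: $-33935 + i \sqrt{13569} \approx -33935.0 + 116.49 i$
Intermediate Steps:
$T = i \sqrt{13569}$ ($T = \sqrt{-2381 - 11188} = \sqrt{-13569} = i \sqrt{13569} \approx 116.49 i$)
$T - 33935 = i \sqrt{13569} - 33935 = -33935 + i \sqrt{13569}$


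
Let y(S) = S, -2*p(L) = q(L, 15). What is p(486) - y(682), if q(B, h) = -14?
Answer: -675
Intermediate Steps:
p(L) = 7 (p(L) = -½*(-14) = 7)
p(486) - y(682) = 7 - 1*682 = 7 - 682 = -675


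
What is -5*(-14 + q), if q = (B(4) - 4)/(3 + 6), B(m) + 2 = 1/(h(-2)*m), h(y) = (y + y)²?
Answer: 42235/576 ≈ 73.325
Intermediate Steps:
h(y) = 4*y² (h(y) = (2*y)² = 4*y²)
B(m) = -2 + 1/(16*m) (B(m) = -2 + 1/((4*(-2)²)*m) = -2 + 1/((4*4)*m) = -2 + 1/(16*m))
q = -383/576 (q = ((-2 + (1/16)/4) - 4)/(3 + 6) = ((-2 + (1/16)*(¼)) - 4)/9 = ((-2 + 1/64) - 4)*(⅑) = (-127/64 - 4)*(⅑) = -383/64*⅑ = -383/576 ≈ -0.66493)
-5*(-14 + q) = -5*(-14 - 383/576) = -5*(-8447/576) = 42235/576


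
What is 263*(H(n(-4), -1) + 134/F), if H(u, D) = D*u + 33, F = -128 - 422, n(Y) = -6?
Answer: 2803054/275 ≈ 10193.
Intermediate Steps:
F = -550
H(u, D) = 33 + D*u
263*(H(n(-4), -1) + 134/F) = 263*((33 - 1*(-6)) + 134/(-550)) = 263*((33 + 6) + 134*(-1/550)) = 263*(39 - 67/275) = 263*(10658/275) = 2803054/275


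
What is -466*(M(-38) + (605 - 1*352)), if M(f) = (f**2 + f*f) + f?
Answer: -1445998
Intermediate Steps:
M(f) = f + 2*f**2 (M(f) = (f**2 + f**2) + f = 2*f**2 + f = f + 2*f**2)
-466*(M(-38) + (605 - 1*352)) = -466*(-38*(1 + 2*(-38)) + (605 - 1*352)) = -466*(-38*(1 - 76) + (605 - 352)) = -466*(-38*(-75) + 253) = -466*(2850 + 253) = -466*3103 = -1445998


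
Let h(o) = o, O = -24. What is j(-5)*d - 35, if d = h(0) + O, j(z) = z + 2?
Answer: 37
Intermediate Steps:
j(z) = 2 + z
d = -24 (d = 0 - 24 = -24)
j(-5)*d - 35 = (2 - 5)*(-24) - 35 = -3*(-24) - 35 = 72 - 35 = 37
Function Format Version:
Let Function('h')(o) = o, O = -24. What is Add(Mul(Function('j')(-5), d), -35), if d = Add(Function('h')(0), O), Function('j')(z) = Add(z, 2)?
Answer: 37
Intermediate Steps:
Function('j')(z) = Add(2, z)
d = -24 (d = Add(0, -24) = -24)
Add(Mul(Function('j')(-5), d), -35) = Add(Mul(Add(2, -5), -24), -35) = Add(Mul(-3, -24), -35) = Add(72, -35) = 37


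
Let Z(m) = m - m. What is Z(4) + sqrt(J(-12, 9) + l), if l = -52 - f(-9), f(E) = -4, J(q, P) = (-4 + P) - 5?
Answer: 4*I*sqrt(3) ≈ 6.9282*I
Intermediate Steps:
J(q, P) = -9 + P
Z(m) = 0
l = -48 (l = -52 - 1*(-4) = -52 + 4 = -48)
Z(4) + sqrt(J(-12, 9) + l) = 0 + sqrt((-9 + 9) - 48) = 0 + sqrt(0 - 48) = 0 + sqrt(-48) = 0 + 4*I*sqrt(3) = 4*I*sqrt(3)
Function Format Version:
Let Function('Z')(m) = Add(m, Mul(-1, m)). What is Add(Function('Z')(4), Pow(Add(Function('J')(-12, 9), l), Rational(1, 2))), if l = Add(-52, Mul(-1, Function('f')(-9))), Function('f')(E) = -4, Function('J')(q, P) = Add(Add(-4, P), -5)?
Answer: Mul(4, I, Pow(3, Rational(1, 2))) ≈ Mul(6.9282, I)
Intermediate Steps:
Function('J')(q, P) = Add(-9, P)
Function('Z')(m) = 0
l = -48 (l = Add(-52, Mul(-1, -4)) = Add(-52, 4) = -48)
Add(Function('Z')(4), Pow(Add(Function('J')(-12, 9), l), Rational(1, 2))) = Add(0, Pow(Add(Add(-9, 9), -48), Rational(1, 2))) = Add(0, Pow(Add(0, -48), Rational(1, 2))) = Add(0, Pow(-48, Rational(1, 2))) = Add(0, Mul(4, I, Pow(3, Rational(1, 2)))) = Mul(4, I, Pow(3, Rational(1, 2)))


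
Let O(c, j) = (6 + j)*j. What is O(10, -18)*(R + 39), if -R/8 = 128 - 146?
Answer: 39528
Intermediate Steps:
O(c, j) = j*(6 + j)
R = 144 (R = -8*(128 - 146) = -8*(-18) = 144)
O(10, -18)*(R + 39) = (-18*(6 - 18))*(144 + 39) = -18*(-12)*183 = 216*183 = 39528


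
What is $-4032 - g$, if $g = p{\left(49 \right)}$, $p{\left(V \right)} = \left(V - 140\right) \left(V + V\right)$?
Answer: $4886$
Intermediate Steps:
$p{\left(V \right)} = 2 V \left(-140 + V\right)$ ($p{\left(V \right)} = \left(-140 + V\right) 2 V = 2 V \left(-140 + V\right)$)
$g = -8918$ ($g = 2 \cdot 49 \left(-140 + 49\right) = 2 \cdot 49 \left(-91\right) = -8918$)
$-4032 - g = -4032 - -8918 = -4032 + 8918 = 4886$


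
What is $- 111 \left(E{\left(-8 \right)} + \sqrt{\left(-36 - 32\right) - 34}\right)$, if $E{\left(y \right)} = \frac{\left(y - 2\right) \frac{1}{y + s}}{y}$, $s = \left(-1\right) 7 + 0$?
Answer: $\frac{37}{4} - 111 i \sqrt{102} \approx 9.25 - 1121.0 i$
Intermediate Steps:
$s = -7$ ($s = -7 + 0 = -7$)
$E{\left(y \right)} = \frac{-2 + y}{y \left(-7 + y\right)}$ ($E{\left(y \right)} = \frac{\left(y - 2\right) \frac{1}{y - 7}}{y} = \frac{\left(-2 + y\right) \frac{1}{-7 + y}}{y} = \frac{\frac{1}{-7 + y} \left(-2 + y\right)}{y} = \frac{-2 + y}{y \left(-7 + y\right)}$)
$- 111 \left(E{\left(-8 \right)} + \sqrt{\left(-36 - 32\right) - 34}\right) = - 111 \left(\frac{-2 - 8}{\left(-8\right) \left(-7 - 8\right)} + \sqrt{\left(-36 - 32\right) - 34}\right) = - 111 \left(\left(- \frac{1}{8}\right) \frac{1}{-15} \left(-10\right) + \sqrt{\left(-36 - 32\right) - 34}\right) = - 111 \left(\left(- \frac{1}{8}\right) \left(- \frac{1}{15}\right) \left(-10\right) + \sqrt{-68 - 34}\right) = - 111 \left(- \frac{1}{12} + \sqrt{-102}\right) = - 111 \left(- \frac{1}{12} + i \sqrt{102}\right) = \frac{37}{4} - 111 i \sqrt{102}$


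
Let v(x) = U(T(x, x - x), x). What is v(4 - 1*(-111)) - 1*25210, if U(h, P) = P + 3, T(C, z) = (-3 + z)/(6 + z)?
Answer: -25092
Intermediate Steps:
T(C, z) = (-3 + z)/(6 + z)
U(h, P) = 3 + P
v(x) = 3 + x
v(4 - 1*(-111)) - 1*25210 = (3 + (4 - 1*(-111))) - 1*25210 = (3 + (4 + 111)) - 25210 = (3 + 115) - 25210 = 118 - 25210 = -25092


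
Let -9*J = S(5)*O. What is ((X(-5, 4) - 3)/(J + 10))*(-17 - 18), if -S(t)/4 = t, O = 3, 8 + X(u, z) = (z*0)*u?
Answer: 231/10 ≈ 23.100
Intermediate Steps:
X(u, z) = -8 (X(u, z) = -8 + (z*0)*u = -8 + 0*u = -8 + 0 = -8)
S(t) = -4*t
J = 20/3 (J = -(-4*5)*3/9 = -(-20)*3/9 = -⅑*(-60) = 20/3 ≈ 6.6667)
((X(-5, 4) - 3)/(J + 10))*(-17 - 18) = ((-8 - 3)/(20/3 + 10))*(-17 - 18) = -11/50/3*(-35) = -11*3/50*(-35) = -33/50*(-35) = 231/10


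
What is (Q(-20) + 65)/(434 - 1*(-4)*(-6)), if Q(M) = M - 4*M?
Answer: 25/82 ≈ 0.30488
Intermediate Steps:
Q(M) = -3*M
(Q(-20) + 65)/(434 - 1*(-4)*(-6)) = (-3*(-20) + 65)/(434 - 1*(-4)*(-6)) = (60 + 65)/(434 + 4*(-6)) = 125/(434 - 24) = 125/410 = 125*(1/410) = 25/82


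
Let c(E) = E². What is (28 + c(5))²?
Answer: 2809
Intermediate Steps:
(28 + c(5))² = (28 + 5²)² = (28 + 25)² = 53² = 2809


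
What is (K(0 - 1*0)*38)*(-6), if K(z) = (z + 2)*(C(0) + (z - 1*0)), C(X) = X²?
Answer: 0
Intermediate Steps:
K(z) = z*(2 + z) (K(z) = (z + 2)*(0² + (z - 1*0)) = (2 + z)*(0 + (z + 0)) = (2 + z)*(0 + z) = (2 + z)*z = z*(2 + z))
(K(0 - 1*0)*38)*(-6) = (((0 - 1*0)*(2 + (0 - 1*0)))*38)*(-6) = (((0 + 0)*(2 + (0 + 0)))*38)*(-6) = ((0*(2 + 0))*38)*(-6) = ((0*2)*38)*(-6) = (0*38)*(-6) = 0*(-6) = 0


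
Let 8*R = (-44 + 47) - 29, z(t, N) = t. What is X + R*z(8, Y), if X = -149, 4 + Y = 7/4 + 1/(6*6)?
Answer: -175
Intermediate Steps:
Y = -20/9 (Y = -4 + (7/4 + 1/(6*6)) = -4 + (7*(1/4) + (1/6)*(1/6)) = -4 + (7/4 + 1/36) = -4 + 16/9 = -20/9 ≈ -2.2222)
R = -13/4 (R = ((-44 + 47) - 29)/8 = (3 - 29)/8 = (1/8)*(-26) = -13/4 ≈ -3.2500)
X + R*z(8, Y) = -149 - 13/4*8 = -149 - 26 = -175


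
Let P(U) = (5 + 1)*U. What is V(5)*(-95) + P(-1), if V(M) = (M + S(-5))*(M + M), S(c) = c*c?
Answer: -28506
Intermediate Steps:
S(c) = c²
P(U) = 6*U
V(M) = 2*M*(25 + M) (V(M) = (M + (-5)²)*(M + M) = (M + 25)*(2*M) = (25 + M)*(2*M) = 2*M*(25 + M))
V(5)*(-95) + P(-1) = (2*5*(25 + 5))*(-95) + 6*(-1) = (2*5*30)*(-95) - 6 = 300*(-95) - 6 = -28500 - 6 = -28506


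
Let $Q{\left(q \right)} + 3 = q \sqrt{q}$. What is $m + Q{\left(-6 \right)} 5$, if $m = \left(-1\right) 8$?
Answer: $-23 - 30 i \sqrt{6} \approx -23.0 - 73.485 i$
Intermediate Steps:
$Q{\left(q \right)} = -3 + q^{\frac{3}{2}}$ ($Q{\left(q \right)} = -3 + q \sqrt{q} = -3 + q^{\frac{3}{2}}$)
$m = -8$
$m + Q{\left(-6 \right)} 5 = -8 + \left(-3 + \left(-6\right)^{\frac{3}{2}}\right) 5 = -8 + \left(-3 - 6 i \sqrt{6}\right) 5 = -8 - \left(15 + 30 i \sqrt{6}\right) = -23 - 30 i \sqrt{6}$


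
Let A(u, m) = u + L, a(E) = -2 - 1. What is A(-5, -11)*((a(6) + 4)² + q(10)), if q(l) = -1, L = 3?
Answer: 0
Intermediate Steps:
a(E) = -3
A(u, m) = 3 + u (A(u, m) = u + 3 = 3 + u)
A(-5, -11)*((a(6) + 4)² + q(10)) = (3 - 5)*((-3 + 4)² - 1) = -2*(1² - 1) = -2*(1 - 1) = -2*0 = 0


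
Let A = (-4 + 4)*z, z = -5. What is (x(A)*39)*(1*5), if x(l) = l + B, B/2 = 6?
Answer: 2340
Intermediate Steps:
B = 12 (B = 2*6 = 12)
A = 0 (A = (-4 + 4)*(-5) = 0*(-5) = 0)
x(l) = 12 + l (x(l) = l + 12 = 12 + l)
(x(A)*39)*(1*5) = ((12 + 0)*39)*(1*5) = (12*39)*5 = 468*5 = 2340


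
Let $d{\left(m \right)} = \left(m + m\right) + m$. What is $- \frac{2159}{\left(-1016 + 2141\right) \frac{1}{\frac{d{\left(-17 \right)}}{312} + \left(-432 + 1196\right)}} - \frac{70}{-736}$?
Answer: $- \frac{7888892971}{5382000} \approx -1465.8$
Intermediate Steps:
$d{\left(m \right)} = 3 m$ ($d{\left(m \right)} = 2 m + m = 3 m$)
$- \frac{2159}{\left(-1016 + 2141\right) \frac{1}{\frac{d{\left(-17 \right)}}{312} + \left(-432 + 1196\right)}} - \frac{70}{-736} = - \frac{2159}{\left(-1016 + 2141\right) \frac{1}{\frac{3 \left(-17\right)}{312} + \left(-432 + 1196\right)}} - \frac{70}{-736} = - \frac{2159}{1125 \frac{1}{\left(-51\right) \frac{1}{312} + 764}} - - \frac{35}{368} = - \frac{2159}{1125 \frac{1}{- \frac{17}{104} + 764}} + \frac{35}{368} = - \frac{2159}{1125 \frac{1}{\frac{79439}{104}}} + \frac{35}{368} = - \frac{2159}{1125 \cdot \frac{104}{79439}} + \frac{35}{368} = - \frac{2159}{\frac{117000}{79439}} + \frac{35}{368} = \left(-2159\right) \frac{79439}{117000} + \frac{35}{368} = - \frac{171508801}{117000} + \frac{35}{368} = - \frac{7888892971}{5382000}$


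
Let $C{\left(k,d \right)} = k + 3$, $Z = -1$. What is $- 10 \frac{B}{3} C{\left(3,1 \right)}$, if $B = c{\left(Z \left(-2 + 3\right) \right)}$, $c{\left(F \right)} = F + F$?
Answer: $40$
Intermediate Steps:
$C{\left(k,d \right)} = 3 + k$
$c{\left(F \right)} = 2 F$
$B = -2$ ($B = 2 \left(- (-2 + 3)\right) = 2 \left(\left(-1\right) 1\right) = 2 \left(-1\right) = -2$)
$- 10 \frac{B}{3} C{\left(3,1 \right)} = - 10 \left(- \frac{2}{3}\right) \left(3 + 3\right) = - 10 \left(\left(-2\right) \frac{1}{3}\right) 6 = \left(-10\right) \left(- \frac{2}{3}\right) 6 = \frac{20}{3} \cdot 6 = 40$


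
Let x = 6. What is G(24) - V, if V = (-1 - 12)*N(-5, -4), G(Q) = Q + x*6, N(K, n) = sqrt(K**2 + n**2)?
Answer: 60 + 13*sqrt(41) ≈ 143.24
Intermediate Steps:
G(Q) = 36 + Q (G(Q) = Q + 6*6 = Q + 36 = 36 + Q)
V = -13*sqrt(41) (V = (-1 - 12)*sqrt((-5)**2 + (-4)**2) = -13*sqrt(25 + 16) = -13*sqrt(41) ≈ -83.241)
G(24) - V = (36 + 24) - (-13)*sqrt(41) = 60 + 13*sqrt(41)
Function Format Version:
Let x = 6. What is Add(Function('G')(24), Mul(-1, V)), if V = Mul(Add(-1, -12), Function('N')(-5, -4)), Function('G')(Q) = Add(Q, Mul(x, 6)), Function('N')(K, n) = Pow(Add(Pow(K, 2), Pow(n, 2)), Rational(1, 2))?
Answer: Add(60, Mul(13, Pow(41, Rational(1, 2)))) ≈ 143.24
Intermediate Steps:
Function('G')(Q) = Add(36, Q) (Function('G')(Q) = Add(Q, Mul(6, 6)) = Add(Q, 36) = Add(36, Q))
V = Mul(-13, Pow(41, Rational(1, 2))) (V = Mul(Add(-1, -12), Pow(Add(Pow(-5, 2), Pow(-4, 2)), Rational(1, 2))) = Mul(-13, Pow(Add(25, 16), Rational(1, 2))) = Mul(-13, Pow(41, Rational(1, 2))) ≈ -83.241)
Add(Function('G')(24), Mul(-1, V)) = Add(Add(36, 24), Mul(-1, Mul(-13, Pow(41, Rational(1, 2))))) = Add(60, Mul(13, Pow(41, Rational(1, 2))))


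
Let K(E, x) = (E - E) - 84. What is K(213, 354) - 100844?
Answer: -100928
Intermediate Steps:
K(E, x) = -84 (K(E, x) = 0 - 84 = -84)
K(213, 354) - 100844 = -84 - 100844 = -100928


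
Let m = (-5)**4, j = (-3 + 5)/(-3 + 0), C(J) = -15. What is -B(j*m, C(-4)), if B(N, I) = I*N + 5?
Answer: -6255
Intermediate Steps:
j = -2/3 (j = 2/(-3) = 2*(-1/3) = -2/3 ≈ -0.66667)
m = 625
B(N, I) = 5 + I*N
-B(j*m, C(-4)) = -(5 - (-10)*625) = -(5 - 15*(-1250/3)) = -(5 + 6250) = -1*6255 = -6255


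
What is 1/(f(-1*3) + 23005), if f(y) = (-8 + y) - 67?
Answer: 1/22927 ≈ 4.3617e-5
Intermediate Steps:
f(y) = -75 + y
1/(f(-1*3) + 23005) = 1/((-75 - 1*3) + 23005) = 1/((-75 - 3) + 23005) = 1/(-78 + 23005) = 1/22927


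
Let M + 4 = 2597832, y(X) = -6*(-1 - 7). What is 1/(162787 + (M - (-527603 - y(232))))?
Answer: 1/3288266 ≈ 3.0411e-7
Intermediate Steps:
y(X) = 48 (y(X) = -6*(-8) = 48)
M = 2597828 (M = -4 + 2597832 = 2597828)
1/(162787 + (M - (-527603 - y(232)))) = 1/(162787 + (2597828 - (-527603 - 1*48))) = 1/(162787 + (2597828 - (-527603 - 48))) = 1/(162787 + (2597828 - 1*(-527651))) = 1/(162787 + (2597828 + 527651)) = 1/(162787 + 3125479) = 1/3288266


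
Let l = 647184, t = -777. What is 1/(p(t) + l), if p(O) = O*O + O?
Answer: 1/1250136 ≈ 7.9991e-7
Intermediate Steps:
p(O) = O + O**2 (p(O) = O**2 + O = O + O**2)
1/(p(t) + l) = 1/(-777*(1 - 777) + 647184) = 1/(-777*(-776) + 647184) = 1/(602952 + 647184) = 1/1250136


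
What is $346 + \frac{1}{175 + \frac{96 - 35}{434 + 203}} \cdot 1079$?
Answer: $\frac{39278779}{111536} \approx 352.16$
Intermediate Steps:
$346 + \frac{1}{175 + \frac{96 - 35}{434 + 203}} \cdot 1079 = 346 + \frac{1}{175 + \frac{61}{637}} \cdot 1079 = 346 + \frac{1}{\frac{111536}{637}} \cdot 1079 = 346 + \frac{637}{111536} \cdot 1079 = 346 + \frac{687323}{111536} = \frac{39278779}{111536}$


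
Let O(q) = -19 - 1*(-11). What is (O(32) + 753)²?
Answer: 555025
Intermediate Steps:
O(q) = -8 (O(q) = -19 + 11 = -8)
(O(32) + 753)² = (-8 + 753)² = 745² = 555025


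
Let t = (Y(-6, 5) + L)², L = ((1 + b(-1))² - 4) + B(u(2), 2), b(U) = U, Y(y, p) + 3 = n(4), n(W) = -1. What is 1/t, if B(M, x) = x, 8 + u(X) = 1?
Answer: 1/36 ≈ 0.027778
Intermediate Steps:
Y(y, p) = -4 (Y(y, p) = -3 - 1 = -4)
u(X) = -7 (u(X) = -8 + 1 = -7)
L = -2 (L = ((1 - 1)² - 4) + 2 = (0² - 4) + 2 = (0 - 4) + 2 = -4 + 2 = -2)
t = 36 (t = (-4 - 2)² = (-6)² = 36)
1/t = 1/36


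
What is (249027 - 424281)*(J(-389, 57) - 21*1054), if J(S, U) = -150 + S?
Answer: 3973533942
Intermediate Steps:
(249027 - 424281)*(J(-389, 57) - 21*1054) = (249027 - 424281)*((-150 - 389) - 21*1054) = -175254*(-539 - 22134) = -175254*(-22673) = 3973533942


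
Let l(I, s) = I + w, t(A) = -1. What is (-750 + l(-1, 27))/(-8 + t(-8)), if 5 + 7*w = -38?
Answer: 5300/63 ≈ 84.127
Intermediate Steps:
w = -43/7 (w = -5/7 + (1/7)*(-38) = -5/7 - 38/7 = -43/7 ≈ -6.1429)
l(I, s) = -43/7 + I (l(I, s) = I - 43/7 = -43/7 + I)
(-750 + l(-1, 27))/(-8 + t(-8)) = (-750 + (-43/7 - 1))/(-8 - 1) = (-750 - 50/7)/(-9) = -5300/7*(-1/9) = 5300/63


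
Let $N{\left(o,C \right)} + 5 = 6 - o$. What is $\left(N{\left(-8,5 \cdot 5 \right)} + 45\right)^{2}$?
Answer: $2916$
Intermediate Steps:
$N{\left(o,C \right)} = 1 - o$ ($N{\left(o,C \right)} = -5 - \left(-6 + o\right) = 1 - o$)
$\left(N{\left(-8,5 \cdot 5 \right)} + 45\right)^{2} = \left(\left(1 - -8\right) + 45\right)^{2} = \left(\left(1 + 8\right) + 45\right)^{2} = \left(9 + 45\right)^{2} = 54^{2} = 2916$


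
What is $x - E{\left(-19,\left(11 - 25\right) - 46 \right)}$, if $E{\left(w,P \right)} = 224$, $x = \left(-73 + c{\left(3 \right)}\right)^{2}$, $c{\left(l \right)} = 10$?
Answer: $3745$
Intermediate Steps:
$x = 3969$ ($x = \left(-73 + 10\right)^{2} = \left(-63\right)^{2} = 3969$)
$x - E{\left(-19,\left(11 - 25\right) - 46 \right)} = 3969 - 224 = 3745$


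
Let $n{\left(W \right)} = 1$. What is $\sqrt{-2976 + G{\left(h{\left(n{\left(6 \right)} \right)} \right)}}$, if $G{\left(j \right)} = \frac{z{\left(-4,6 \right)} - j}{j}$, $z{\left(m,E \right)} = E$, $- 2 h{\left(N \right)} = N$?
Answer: $7 i \sqrt{61} \approx 54.672 i$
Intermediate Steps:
$h{\left(N \right)} = - \frac{N}{2}$
$G{\left(j \right)} = \frac{6 - j}{j}$
$\sqrt{-2976 + G{\left(h{\left(n{\left(6 \right)} \right)} \right)}} = \sqrt{-2976 + \frac{6 - \left(- \frac{1}{2}\right) 1}{\left(- \frac{1}{2}\right) 1}} = \sqrt{-2976 + \frac{6 - - \frac{1}{2}}{- \frac{1}{2}}} = \sqrt{-2976 - 2 \left(6 + \frac{1}{2}\right)} = \sqrt{-2976 - 13} = \sqrt{-2989} = 7 i \sqrt{61}$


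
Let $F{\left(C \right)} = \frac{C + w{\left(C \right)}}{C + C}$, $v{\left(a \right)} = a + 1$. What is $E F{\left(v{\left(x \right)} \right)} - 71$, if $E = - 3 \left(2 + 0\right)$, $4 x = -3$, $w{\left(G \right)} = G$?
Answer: $-77$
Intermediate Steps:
$x = - \frac{3}{4}$ ($x = \frac{1}{4} \left(-3\right) = - \frac{3}{4} \approx -0.75$)
$v{\left(a \right)} = 1 + a$
$F{\left(C \right)} = 1$ ($F{\left(C \right)} = \frac{C + C}{C + C} = \frac{2 C}{2 C} = 2 C \frac{1}{2 C} = 1$)
$E = -6$ ($E = \left(-3\right) 2 = -6$)
$E F{\left(v{\left(x \right)} \right)} - 71 = \left(-6\right) 1 - 71 = -6 - 71 = -77$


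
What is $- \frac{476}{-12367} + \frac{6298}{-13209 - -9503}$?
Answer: $- \frac{38061655}{22916051} \approx -1.6609$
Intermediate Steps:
$- \frac{476}{-12367} + \frac{6298}{-13209 - -9503} = \left(-476\right) \left(- \frac{1}{12367}\right) + \frac{6298}{-13209 + 9503} = \frac{476}{12367} + \frac{6298}{-3706} = \frac{476}{12367} + 6298 \left(- \frac{1}{3706}\right) = \frac{476}{12367} - \frac{3149}{1853} = - \frac{38061655}{22916051}$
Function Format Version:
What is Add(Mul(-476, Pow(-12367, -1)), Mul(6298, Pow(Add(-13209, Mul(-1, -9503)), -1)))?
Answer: Rational(-38061655, 22916051) ≈ -1.6609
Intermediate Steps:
Add(Mul(-476, Pow(-12367, -1)), Mul(6298, Pow(Add(-13209, Mul(-1, -9503)), -1))) = Add(Mul(-476, Rational(-1, 12367)), Mul(6298, Pow(Add(-13209, 9503), -1))) = Add(Rational(476, 12367), Mul(6298, Pow(-3706, -1))) = Add(Rational(476, 12367), Mul(6298, Rational(-1, 3706))) = Add(Rational(476, 12367), Rational(-3149, 1853)) = Rational(-38061655, 22916051)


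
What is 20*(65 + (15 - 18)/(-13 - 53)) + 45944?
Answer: 519694/11 ≈ 47245.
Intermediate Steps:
20*(65 + (15 - 18)/(-13 - 53)) + 45944 = 20*(65 - 3/(-66)) + 45944 = 20*(65 - 3*(-1/66)) + 45944 = 20*(65 + 1/22) + 45944 = 20*(1431/22) + 45944 = 14310/11 + 45944 = 519694/11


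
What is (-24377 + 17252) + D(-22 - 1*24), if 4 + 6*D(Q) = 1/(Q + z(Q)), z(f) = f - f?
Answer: -1966685/276 ≈ -7125.7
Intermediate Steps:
z(f) = 0
D(Q) = -⅔ + 1/(6*Q) (D(Q) = -⅔ + 1/(6*(Q + 0)) = -⅔ + 1/(6*Q))
(-24377 + 17252) + D(-22 - 1*24) = (-24377 + 17252) + (1 - 4*(-22 - 1*24))/(6*(-22 - 1*24)) = -7125 + (1 - 4*(-22 - 24))/(6*(-22 - 24)) = -7125 + (⅙)*(1 - 4*(-46))/(-46) = -7125 + (⅙)*(-1/46)*(1 + 184) = -7125 + (⅙)*(-1/46)*185 = -7125 - 185/276 = -1966685/276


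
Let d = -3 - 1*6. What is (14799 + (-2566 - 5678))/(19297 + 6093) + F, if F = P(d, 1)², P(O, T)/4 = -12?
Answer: 11701023/5078 ≈ 2304.3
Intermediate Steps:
d = -9 (d = -3 - 6 = -9)
P(O, T) = -48 (P(O, T) = 4*(-12) = -48)
F = 2304 (F = (-48)² = 2304)
(14799 + (-2566 - 5678))/(19297 + 6093) + F = (14799 + (-2566 - 5678))/(19297 + 6093) + 2304 = (14799 - 8244)/25390 + 2304 = 6555*(1/25390) + 2304 = 1311/5078 + 2304 = 11701023/5078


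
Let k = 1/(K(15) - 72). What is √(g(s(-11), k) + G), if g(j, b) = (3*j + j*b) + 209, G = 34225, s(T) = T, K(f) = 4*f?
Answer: √1238469/6 ≈ 185.48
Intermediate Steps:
k = -1/12 (k = 1/(4*15 - 72) = 1/(60 - 72) = 1/(-12) = -1/12 ≈ -0.083333)
g(j, b) = 209 + 3*j + b*j (g(j, b) = (3*j + b*j) + 209 = 209 + 3*j + b*j)
√(g(s(-11), k) + G) = √((209 + 3*(-11) - 1/12*(-11)) + 34225) = √((209 - 33 + 11/12) + 34225) = √(2123/12 + 34225) = √(412823/12) = √1238469/6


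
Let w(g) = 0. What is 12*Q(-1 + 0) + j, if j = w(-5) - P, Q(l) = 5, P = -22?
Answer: 82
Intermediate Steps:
j = 22 (j = 0 - 1*(-22) = 0 + 22 = 22)
12*Q(-1 + 0) + j = 12*5 + 22 = 60 + 22 = 82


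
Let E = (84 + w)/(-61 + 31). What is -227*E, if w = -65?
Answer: 4313/30 ≈ 143.77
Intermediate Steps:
E = -19/30 (E = (84 - 65)/(-61 + 31) = 19/(-30) = 19*(-1/30) = -19/30 ≈ -0.63333)
-227*E = -227*(-19/30) = 4313/30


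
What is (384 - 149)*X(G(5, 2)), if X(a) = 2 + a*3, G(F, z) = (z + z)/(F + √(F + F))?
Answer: 1410 - 188*√10 ≈ 815.49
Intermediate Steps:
G(F, z) = 2*z/(F + √2*√F) (G(F, z) = (2*z)/(F + √(2*F)) = (2*z)/(F + √2*√F) = 2*z/(F + √2*√F))
X(a) = 2 + 3*a
(384 - 149)*X(G(5, 2)) = (384 - 149)*(2 + 3*(2*2/(5 + √2*√5))) = 235*(2 + 3*(2*2/(5 + √10))) = 235*(2 + 3*(4/(5 + √10))) = 235*(2 + 12/(5 + √10)) = 470 + 2820/(5 + √10)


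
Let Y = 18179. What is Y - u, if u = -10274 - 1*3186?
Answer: 31639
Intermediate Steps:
u = -13460 (u = -10274 - 3186 = -13460)
Y - u = 18179 - 1*(-13460) = 18179 + 13460 = 31639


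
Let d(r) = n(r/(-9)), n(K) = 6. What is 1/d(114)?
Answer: 1/6 ≈ 0.16667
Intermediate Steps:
d(r) = 6
1/d(114) = 1/6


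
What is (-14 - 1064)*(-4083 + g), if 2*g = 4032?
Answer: 2228226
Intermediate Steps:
g = 2016 (g = (½)*4032 = 2016)
(-14 - 1064)*(-4083 + g) = (-14 - 1064)*(-4083 + 2016) = -1078*(-2067) = 2228226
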